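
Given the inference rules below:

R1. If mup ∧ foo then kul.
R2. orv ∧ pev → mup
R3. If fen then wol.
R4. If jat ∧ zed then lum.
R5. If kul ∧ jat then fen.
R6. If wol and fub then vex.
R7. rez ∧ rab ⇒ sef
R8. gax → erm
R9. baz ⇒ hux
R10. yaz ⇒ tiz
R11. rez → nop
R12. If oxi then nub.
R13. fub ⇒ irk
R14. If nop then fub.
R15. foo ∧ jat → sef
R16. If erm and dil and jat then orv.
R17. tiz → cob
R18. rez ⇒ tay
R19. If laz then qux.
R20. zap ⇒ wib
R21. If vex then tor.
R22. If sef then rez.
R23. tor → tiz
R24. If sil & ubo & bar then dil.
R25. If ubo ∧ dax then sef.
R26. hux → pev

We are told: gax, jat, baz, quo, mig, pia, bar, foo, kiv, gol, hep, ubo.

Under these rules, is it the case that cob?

Forward chaining from the given facts derives: erm, hux, sef, rez, pev, nop, fub, tay, irk.
The only rule concluding cob is R17, which needs tiz; that is never established.

No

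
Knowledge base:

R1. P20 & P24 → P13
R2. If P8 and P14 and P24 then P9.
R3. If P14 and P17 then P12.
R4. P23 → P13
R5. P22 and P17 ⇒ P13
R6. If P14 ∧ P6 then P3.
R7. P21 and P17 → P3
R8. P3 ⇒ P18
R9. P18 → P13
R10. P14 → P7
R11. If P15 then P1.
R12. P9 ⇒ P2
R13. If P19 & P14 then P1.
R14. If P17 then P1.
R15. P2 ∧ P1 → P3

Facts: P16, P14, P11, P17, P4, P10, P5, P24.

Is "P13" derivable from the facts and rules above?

No

Forward chaining from the given facts derives: P12, P7, P1.
Rules concluding P13: R1 needs P20; R4 needs P23; R5 needs P22; R9 needs P18 — none of these are established.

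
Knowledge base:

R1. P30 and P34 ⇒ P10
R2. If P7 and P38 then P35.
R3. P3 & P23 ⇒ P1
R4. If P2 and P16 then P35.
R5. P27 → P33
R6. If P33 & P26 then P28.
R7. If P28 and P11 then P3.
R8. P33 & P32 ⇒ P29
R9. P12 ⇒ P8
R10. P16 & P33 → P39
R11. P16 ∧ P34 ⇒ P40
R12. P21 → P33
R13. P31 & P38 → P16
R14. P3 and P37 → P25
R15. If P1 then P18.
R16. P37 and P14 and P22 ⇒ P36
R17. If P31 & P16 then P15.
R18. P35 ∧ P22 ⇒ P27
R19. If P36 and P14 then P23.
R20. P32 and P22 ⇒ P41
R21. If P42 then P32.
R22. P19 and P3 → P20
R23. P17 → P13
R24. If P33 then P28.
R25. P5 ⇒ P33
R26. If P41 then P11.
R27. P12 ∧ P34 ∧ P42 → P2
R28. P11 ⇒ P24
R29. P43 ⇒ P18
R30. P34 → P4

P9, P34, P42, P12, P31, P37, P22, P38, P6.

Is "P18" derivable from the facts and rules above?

No

Forward chaining from the given facts derives: P8, P16, P15, P32, P2, P4, P35, P40, P27, P41, P11, P24, P33, P29, P39, P28, P3, P25.
Rules concluding P18: R15 needs P1; R29 needs P43 — none of these are established.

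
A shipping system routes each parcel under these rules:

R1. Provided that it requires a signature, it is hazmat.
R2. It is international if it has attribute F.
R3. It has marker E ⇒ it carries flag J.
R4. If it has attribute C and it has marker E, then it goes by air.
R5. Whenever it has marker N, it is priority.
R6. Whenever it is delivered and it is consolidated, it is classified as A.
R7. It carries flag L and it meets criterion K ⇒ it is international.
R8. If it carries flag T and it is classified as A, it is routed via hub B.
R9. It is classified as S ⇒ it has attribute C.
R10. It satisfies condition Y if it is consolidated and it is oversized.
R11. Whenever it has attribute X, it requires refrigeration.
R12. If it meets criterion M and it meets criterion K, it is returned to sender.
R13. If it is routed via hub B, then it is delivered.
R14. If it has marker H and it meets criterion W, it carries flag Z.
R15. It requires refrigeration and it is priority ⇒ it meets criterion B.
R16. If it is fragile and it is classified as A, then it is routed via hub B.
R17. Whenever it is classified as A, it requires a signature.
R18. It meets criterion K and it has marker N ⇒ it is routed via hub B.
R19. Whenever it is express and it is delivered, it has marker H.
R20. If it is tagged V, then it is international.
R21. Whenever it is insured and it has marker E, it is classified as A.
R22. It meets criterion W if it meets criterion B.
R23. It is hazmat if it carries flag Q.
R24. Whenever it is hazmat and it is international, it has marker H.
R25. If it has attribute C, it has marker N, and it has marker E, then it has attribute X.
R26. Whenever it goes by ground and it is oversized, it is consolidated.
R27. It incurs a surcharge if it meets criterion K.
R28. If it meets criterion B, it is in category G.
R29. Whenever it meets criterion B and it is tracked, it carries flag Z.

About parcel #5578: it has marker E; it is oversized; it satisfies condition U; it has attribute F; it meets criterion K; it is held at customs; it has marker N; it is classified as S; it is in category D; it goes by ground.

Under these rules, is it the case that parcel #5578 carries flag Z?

Yes

By R2 (it has attribute F): it is international.
By R5 (it has marker N): it is priority.
By R9 (it is classified as S): it has attribute C.
By R18 (it meets criterion K, it has marker N): it is routed via hub B.
By R25 (it has attribute C, it has marker N, it has marker E): it has attribute X.
By R26 (it goes by ground, it is oversized): it is consolidated.
By R11 (it has attribute X): it requires refrigeration.
By R13 (it is routed via hub B): it is delivered.
By R15 (it requires refrigeration, it is priority): it meets criterion B.
By R22 (it meets criterion B): it meets criterion W.
By R6 (it is delivered, it is consolidated): it is classified as A.
By R17 (it is classified as A): it requires a signature.
By R1 (it requires a signature): it is hazmat.
By R24 (it is hazmat, it is international): it has marker H.
By R14 (it has marker H, it meets criterion W): it carries flag Z.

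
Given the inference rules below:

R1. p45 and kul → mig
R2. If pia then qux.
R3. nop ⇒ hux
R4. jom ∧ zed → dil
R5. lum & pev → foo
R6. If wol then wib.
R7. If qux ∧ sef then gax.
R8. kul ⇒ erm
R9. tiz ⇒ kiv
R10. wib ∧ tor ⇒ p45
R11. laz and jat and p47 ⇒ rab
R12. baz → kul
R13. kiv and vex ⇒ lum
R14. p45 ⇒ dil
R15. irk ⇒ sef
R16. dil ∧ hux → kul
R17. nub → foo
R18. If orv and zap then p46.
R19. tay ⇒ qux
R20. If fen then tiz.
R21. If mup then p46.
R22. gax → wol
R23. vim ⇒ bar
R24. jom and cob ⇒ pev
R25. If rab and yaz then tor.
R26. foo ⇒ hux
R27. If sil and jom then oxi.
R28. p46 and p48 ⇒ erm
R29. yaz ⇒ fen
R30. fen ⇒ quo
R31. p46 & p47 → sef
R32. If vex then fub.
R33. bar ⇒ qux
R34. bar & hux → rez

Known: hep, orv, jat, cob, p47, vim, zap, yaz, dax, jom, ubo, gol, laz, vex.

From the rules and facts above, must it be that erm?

rab  (by R11: laz, jat, p47)
p46  (by R18: orv, zap)
bar  (by R23: vim)
pev  (by R24: jom, cob)
tor  (by R25: rab, yaz)
fen  (by R29: yaz)
sef  (by R31: p46, p47)
qux  (by R33: bar)
gax  (by R7: qux, sef)
tiz  (by R20: fen)
wol  (by R22: gax)
wib  (by R6: wol)
kiv  (by R9: tiz)
p45  (by R10: wib, tor)
lum  (by R13: kiv, vex)
dil  (by R14: p45)
foo  (by R5: lum, pev)
hux  (by R26: foo)
kul  (by R16: dil, hux)
erm  (by R8: kul)

Yes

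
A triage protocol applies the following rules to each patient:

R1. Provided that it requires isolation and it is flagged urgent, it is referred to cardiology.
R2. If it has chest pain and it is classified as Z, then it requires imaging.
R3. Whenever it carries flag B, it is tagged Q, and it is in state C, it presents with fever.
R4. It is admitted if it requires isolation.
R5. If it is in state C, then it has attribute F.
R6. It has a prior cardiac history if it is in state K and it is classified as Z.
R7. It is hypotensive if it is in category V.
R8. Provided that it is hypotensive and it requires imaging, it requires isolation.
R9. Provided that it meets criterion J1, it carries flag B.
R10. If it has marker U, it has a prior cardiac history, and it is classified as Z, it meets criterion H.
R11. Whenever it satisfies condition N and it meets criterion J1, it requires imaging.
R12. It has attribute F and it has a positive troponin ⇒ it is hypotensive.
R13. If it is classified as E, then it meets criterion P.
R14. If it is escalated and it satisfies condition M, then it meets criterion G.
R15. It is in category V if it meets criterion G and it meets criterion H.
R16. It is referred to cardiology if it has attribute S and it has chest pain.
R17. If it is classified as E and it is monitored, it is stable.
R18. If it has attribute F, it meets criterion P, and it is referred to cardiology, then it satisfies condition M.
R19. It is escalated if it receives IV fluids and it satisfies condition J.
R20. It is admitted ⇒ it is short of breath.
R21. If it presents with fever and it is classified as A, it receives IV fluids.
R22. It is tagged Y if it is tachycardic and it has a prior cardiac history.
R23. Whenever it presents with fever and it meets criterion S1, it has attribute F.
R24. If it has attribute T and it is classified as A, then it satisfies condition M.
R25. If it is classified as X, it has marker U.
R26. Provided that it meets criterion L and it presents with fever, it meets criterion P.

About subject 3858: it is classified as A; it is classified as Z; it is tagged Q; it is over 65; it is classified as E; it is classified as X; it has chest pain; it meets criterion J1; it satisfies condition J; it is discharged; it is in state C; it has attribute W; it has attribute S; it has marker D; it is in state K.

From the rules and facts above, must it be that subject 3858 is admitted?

Yes

By R2 (it has chest pain, it is classified as Z): it requires imaging.
By R5 (it is in state C): it has attribute F.
By R6 (it is in state K, it is classified as Z): it has a prior cardiac history.
By R9 (it meets criterion J1): it carries flag B.
By R13 (it is classified as E): it meets criterion P.
By R16 (it has attribute S, it has chest pain): it is referred to cardiology.
By R18 (it has attribute F, it meets criterion P, it is referred to cardiology): it satisfies condition M.
By R25 (it is classified as X): it has marker U.
By R3 (it carries flag B, it is tagged Q, it is in state C): it presents with fever.
By R10 (it has marker U, it has a prior cardiac history, it is classified as Z): it meets criterion H.
By R21 (it presents with fever, it is classified as A): it receives IV fluids.
By R19 (it receives IV fluids, it satisfies condition J): it is escalated.
By R14 (it is escalated, it satisfies condition M): it meets criterion G.
By R15 (it meets criterion G, it meets criterion H): it is in category V.
By R7 (it is in category V): it is hypotensive.
By R8 (it is hypotensive, it requires imaging): it requires isolation.
By R4 (it requires isolation): it is admitted.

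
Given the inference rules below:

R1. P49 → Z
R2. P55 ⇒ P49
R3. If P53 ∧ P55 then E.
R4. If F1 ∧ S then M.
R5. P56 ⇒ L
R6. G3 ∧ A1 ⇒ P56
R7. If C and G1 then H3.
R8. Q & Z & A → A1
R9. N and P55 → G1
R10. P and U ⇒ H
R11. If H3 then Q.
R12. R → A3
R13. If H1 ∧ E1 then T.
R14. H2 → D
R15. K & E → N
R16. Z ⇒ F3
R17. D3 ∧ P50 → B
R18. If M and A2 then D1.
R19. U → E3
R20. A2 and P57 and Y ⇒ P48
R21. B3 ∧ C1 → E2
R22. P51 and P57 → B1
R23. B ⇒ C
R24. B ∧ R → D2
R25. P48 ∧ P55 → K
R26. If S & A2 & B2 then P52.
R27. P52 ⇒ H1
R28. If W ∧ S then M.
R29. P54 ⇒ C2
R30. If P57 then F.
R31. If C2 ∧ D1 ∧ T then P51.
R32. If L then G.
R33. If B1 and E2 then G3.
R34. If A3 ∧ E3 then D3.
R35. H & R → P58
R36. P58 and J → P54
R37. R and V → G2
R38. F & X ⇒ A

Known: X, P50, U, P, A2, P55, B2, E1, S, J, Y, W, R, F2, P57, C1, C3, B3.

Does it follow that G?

Forward chaining from the given facts derives: P49, H, A3, E3, P48, E2, K, P52, H1, M, F, D3, P58, P54, A, Z, T, F3, B, D1, C, D2, C2, P51, B1, G3.
The only rule concluding G is R32, which needs L; that is never established.

No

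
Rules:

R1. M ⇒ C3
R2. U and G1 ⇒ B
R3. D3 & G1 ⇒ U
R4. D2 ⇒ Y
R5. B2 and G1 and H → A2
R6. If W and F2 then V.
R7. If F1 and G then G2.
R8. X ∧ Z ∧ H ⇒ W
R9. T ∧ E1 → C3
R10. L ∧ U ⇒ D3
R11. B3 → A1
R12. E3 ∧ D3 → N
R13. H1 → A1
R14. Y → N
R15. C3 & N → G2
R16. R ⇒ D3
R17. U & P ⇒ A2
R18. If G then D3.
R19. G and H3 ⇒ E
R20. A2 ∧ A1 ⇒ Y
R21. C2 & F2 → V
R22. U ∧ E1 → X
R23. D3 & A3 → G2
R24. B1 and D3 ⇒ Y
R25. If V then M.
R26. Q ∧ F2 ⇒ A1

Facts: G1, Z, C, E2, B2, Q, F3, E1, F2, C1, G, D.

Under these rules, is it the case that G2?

Forward chaining from the given facts derives: D3, A1, U, X, B.
Rules concluding G2: R7 needs F1; R15 needs C3; R23 needs A3 — none of these are established.

No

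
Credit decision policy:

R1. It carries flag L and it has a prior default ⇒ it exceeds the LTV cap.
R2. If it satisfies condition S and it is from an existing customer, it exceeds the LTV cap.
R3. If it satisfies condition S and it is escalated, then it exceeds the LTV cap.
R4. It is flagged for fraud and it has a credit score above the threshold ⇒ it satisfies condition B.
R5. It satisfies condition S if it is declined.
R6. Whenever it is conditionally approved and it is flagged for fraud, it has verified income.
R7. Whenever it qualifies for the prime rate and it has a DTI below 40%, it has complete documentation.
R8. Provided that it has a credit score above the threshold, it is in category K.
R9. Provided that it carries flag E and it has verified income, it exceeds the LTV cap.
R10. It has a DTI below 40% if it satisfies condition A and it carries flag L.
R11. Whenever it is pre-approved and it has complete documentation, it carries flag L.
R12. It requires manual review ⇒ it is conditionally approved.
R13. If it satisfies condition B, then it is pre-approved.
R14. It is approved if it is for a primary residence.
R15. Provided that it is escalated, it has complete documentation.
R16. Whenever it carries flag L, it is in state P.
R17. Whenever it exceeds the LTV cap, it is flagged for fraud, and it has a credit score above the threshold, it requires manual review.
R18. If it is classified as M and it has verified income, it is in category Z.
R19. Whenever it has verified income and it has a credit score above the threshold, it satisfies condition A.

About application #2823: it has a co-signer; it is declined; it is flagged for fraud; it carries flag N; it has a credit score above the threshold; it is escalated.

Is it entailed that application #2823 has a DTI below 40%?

By R4 (it is flagged for fraud, it has a credit score above the threshold): it satisfies condition B.
By R5 (it is declined): it satisfies condition S.
By R13 (it satisfies condition B): it is pre-approved.
By R15 (it is escalated): it has complete documentation.
By R3 (it satisfies condition S, it is escalated): it exceeds the LTV cap.
By R11 (it is pre-approved, it has complete documentation): it carries flag L.
By R17 (it exceeds the LTV cap, it is flagged for fraud, it has a credit score above the threshold): it requires manual review.
By R12 (it requires manual review): it is conditionally approved.
By R6 (it is conditionally approved, it is flagged for fraud): it has verified income.
By R19 (it has verified income, it has a credit score above the threshold): it satisfies condition A.
By R10 (it satisfies condition A, it carries flag L): it has a DTI below 40%.

Yes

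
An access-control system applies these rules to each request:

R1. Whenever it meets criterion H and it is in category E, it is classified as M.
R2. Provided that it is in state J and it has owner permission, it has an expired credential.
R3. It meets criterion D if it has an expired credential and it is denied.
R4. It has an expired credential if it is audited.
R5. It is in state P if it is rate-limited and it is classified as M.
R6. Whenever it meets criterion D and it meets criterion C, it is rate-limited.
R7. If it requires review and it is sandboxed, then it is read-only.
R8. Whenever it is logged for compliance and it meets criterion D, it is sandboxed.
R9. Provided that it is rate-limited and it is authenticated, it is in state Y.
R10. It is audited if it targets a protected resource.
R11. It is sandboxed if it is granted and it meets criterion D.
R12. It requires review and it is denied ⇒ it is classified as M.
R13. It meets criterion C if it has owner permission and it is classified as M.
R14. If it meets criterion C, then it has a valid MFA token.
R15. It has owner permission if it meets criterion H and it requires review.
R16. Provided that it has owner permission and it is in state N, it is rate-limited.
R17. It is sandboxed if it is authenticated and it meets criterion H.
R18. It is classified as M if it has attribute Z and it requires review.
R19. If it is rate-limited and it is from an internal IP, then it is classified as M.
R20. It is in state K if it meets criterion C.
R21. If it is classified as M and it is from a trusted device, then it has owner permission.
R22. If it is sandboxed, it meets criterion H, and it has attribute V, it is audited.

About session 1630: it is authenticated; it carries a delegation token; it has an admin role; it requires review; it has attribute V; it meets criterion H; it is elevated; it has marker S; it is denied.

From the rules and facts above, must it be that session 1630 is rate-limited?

Yes

By R12 (it requires review, it is denied): it is classified as M.
By R15 (it meets criterion H, it requires review): it has owner permission.
By R17 (it is authenticated, it meets criterion H): it is sandboxed.
By R22 (it is sandboxed, it meets criterion H, it has attribute V): it is audited.
By R4 (it is audited): it has an expired credential.
By R13 (it has owner permission, it is classified as M): it meets criterion C.
By R3 (it has an expired credential, it is denied): it meets criterion D.
By R6 (it meets criterion D, it meets criterion C): it is rate-limited.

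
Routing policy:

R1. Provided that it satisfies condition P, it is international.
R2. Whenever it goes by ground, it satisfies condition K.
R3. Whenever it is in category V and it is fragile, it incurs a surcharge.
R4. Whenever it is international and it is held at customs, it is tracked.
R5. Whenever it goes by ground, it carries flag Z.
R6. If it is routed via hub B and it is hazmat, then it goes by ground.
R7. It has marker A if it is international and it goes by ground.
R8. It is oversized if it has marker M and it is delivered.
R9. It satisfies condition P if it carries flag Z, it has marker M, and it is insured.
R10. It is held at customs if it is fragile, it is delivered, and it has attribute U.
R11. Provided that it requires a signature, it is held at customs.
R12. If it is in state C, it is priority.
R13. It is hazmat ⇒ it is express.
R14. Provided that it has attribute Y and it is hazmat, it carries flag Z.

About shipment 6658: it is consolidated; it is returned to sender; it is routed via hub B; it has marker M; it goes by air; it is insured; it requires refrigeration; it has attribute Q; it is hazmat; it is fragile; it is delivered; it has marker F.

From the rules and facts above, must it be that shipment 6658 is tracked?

Forward chaining from the given facts derives: goes by ground, is oversized, is express, satisfies condition K, carries flag Z, satisfies condition P, is international, has marker A.
The only rule concluding "it is tracked" is R4, which needs "it is held at customs"; that is never established.

No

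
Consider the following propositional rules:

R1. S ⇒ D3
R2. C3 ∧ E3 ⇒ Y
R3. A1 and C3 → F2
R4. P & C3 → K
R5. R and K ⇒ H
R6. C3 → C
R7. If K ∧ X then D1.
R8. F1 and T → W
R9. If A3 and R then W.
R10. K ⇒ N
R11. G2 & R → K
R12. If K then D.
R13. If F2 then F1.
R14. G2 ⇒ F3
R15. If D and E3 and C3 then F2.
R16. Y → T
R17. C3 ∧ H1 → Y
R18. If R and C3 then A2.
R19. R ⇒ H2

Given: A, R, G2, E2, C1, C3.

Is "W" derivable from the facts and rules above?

No

Forward chaining from the given facts derives: C, K, D, F3, A2, H2, H, N.
Rules concluding W: R8 needs F1; R9 needs A3 — none of these are established.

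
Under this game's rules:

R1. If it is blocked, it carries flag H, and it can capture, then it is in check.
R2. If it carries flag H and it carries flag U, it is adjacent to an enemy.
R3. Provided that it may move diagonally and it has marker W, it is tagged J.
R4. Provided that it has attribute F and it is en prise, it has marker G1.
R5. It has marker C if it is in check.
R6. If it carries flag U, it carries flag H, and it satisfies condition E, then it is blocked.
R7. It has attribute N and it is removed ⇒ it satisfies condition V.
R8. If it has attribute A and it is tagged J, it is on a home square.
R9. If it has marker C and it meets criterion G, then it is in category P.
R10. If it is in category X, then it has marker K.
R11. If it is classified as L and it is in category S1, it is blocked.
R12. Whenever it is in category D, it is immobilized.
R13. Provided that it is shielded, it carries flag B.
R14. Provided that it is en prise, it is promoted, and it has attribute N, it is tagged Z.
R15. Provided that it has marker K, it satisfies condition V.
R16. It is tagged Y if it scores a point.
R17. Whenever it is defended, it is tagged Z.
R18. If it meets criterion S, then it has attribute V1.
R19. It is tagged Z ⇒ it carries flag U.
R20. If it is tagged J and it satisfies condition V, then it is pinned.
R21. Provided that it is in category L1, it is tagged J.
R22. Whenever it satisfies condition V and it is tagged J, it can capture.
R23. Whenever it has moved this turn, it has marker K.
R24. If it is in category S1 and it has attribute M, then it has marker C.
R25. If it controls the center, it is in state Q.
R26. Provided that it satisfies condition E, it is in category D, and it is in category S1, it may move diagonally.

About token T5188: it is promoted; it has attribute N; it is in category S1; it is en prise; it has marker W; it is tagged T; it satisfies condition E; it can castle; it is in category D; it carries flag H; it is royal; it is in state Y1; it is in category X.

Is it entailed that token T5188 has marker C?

Yes

By R10 (it is in category X): it has marker K.
By R14 (it is en prise, it is promoted, it has attribute N): it is tagged Z.
By R15 (it has marker K): it satisfies condition V.
By R19 (it is tagged Z): it carries flag U.
By R26 (it satisfies condition E, it is in category D, it is in category S1): it may move diagonally.
By R3 (it may move diagonally, it has marker W): it is tagged J.
By R6 (it carries flag U, it carries flag H, it satisfies condition E): it is blocked.
By R22 (it satisfies condition V, it is tagged J): it can capture.
By R1 (it is blocked, it carries flag H, it can capture): it is in check.
By R5 (it is in check): it has marker C.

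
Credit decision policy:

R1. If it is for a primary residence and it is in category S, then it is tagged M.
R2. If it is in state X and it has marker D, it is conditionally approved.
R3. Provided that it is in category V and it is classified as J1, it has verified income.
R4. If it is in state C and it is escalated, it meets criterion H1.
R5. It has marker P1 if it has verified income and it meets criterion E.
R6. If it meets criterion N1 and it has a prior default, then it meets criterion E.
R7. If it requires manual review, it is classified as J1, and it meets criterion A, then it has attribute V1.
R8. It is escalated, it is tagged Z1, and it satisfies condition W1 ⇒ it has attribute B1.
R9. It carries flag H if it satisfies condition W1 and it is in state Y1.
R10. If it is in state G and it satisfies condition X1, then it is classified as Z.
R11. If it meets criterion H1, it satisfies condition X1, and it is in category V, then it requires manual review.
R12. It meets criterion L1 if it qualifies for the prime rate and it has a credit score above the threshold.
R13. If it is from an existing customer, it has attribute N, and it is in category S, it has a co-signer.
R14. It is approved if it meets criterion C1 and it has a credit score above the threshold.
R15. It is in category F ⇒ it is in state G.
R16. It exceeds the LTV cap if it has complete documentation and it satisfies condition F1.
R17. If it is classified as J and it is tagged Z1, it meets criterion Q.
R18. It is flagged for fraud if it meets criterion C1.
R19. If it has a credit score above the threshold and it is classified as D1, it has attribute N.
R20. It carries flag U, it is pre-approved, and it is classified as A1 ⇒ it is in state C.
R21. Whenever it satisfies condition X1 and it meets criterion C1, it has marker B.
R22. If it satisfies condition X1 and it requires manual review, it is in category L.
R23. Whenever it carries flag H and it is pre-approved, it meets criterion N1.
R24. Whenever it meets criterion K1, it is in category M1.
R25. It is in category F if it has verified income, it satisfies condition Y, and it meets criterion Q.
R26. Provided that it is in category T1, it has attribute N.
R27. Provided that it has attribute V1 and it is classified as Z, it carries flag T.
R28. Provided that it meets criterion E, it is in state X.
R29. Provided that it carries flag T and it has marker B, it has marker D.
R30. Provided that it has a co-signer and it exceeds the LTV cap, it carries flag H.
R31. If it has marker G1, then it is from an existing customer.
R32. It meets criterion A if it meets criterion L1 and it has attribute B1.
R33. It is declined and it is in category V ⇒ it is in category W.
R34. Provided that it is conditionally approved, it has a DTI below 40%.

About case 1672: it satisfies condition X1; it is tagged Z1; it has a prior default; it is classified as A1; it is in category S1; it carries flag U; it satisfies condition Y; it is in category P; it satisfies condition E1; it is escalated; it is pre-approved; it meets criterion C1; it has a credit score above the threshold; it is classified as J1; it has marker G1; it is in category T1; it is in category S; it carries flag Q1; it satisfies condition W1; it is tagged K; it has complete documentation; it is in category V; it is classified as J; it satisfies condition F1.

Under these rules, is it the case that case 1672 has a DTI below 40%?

Forward chaining from the given facts derives: has verified income, has attribute B1, is approved, exceeds the LTV cap, meets criterion Q, is flagged for fraud, is in state C, has marker B, is in category F, has attribute N, is from an existing customer, meets criterion H1, requires manual review, has a co-signer, is in state G, is in category L, carries flag H, is classified as Z, meets criterion N1, meets criterion E, is in state X, has marker P1.
The only rule concluding "it has a DTI below 40%" is R34, which needs "it is conditionally approved"; that is never established.

No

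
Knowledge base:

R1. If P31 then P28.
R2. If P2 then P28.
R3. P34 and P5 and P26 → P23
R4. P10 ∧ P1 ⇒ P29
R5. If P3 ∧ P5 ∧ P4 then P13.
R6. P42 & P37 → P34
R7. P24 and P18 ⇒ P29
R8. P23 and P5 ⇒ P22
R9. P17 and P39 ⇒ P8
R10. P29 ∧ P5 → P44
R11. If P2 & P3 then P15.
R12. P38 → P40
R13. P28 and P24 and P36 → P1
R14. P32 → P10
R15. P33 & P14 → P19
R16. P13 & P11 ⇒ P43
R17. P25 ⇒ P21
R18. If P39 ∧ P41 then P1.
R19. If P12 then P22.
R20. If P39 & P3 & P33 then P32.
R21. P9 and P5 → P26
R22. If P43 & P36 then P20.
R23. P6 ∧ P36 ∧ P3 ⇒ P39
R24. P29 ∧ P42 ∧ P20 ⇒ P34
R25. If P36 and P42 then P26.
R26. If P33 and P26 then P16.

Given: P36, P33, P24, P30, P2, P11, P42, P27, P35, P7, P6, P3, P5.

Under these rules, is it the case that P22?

Forward chaining from the given facts derives: P28, P15, P1, P39, P26, P16, P32, P10, P29, P44.
Rules concluding P22: R8 needs P23; R19 needs P12 — none of these are established.

No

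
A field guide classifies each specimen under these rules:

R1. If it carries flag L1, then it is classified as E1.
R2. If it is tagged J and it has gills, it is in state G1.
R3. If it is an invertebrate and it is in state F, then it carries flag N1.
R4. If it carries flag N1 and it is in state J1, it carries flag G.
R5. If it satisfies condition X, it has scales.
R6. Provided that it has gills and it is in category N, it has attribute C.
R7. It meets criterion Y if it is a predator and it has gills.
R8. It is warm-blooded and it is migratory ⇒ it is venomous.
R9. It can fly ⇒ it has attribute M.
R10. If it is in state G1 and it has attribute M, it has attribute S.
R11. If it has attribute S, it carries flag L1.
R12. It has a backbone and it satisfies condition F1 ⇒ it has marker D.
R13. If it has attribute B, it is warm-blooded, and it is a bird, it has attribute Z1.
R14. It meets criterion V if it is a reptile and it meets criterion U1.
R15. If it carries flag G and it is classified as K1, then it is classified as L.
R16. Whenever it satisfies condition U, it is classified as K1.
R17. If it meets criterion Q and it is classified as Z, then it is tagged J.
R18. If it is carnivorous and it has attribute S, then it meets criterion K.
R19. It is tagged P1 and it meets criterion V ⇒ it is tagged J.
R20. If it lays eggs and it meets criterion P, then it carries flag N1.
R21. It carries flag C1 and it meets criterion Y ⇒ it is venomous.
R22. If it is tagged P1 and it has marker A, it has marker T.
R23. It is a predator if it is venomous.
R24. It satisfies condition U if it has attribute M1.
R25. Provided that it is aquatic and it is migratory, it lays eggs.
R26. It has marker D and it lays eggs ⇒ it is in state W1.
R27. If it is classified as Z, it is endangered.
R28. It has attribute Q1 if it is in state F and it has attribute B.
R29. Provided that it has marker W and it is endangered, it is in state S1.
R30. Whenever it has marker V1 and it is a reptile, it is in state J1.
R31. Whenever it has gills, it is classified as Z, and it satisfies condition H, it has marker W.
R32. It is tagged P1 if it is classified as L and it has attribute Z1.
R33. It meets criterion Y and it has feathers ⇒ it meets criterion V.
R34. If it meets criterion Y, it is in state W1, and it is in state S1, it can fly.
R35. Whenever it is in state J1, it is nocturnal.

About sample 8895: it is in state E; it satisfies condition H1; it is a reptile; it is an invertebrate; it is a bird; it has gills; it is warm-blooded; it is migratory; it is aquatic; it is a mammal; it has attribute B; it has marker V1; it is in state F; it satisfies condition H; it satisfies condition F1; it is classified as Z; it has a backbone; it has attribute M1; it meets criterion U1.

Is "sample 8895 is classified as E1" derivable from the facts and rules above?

Yes

By R3 (it is an invertebrate, it is in state F): it carries flag N1.
By R8 (it is warm-blooded, it is migratory): it is venomous.
By R12 (it has a backbone, it satisfies condition F1): it has marker D.
By R13 (it has attribute B, it is warm-blooded, it is a bird): it has attribute Z1.
By R14 (it is a reptile, it meets criterion U1): it meets criterion V.
By R23 (it is venomous): it is a predator.
By R24 (it has attribute M1): it satisfies condition U.
By R25 (it is aquatic, it is migratory): it lays eggs.
By R26 (it has marker D, it lays eggs): it is in state W1.
By R27 (it is classified as Z): it is endangered.
By R30 (it has marker V1, it is a reptile): it is in state J1.
By R31 (it has gills, it is classified as Z, it satisfies condition H): it has marker W.
By R4 (it carries flag N1, it is in state J1): it carries flag G.
By R7 (it is a predator, it has gills): it meets criterion Y.
By R16 (it satisfies condition U): it is classified as K1.
By R29 (it has marker W, it is endangered): it is in state S1.
By R34 (it meets criterion Y, it is in state W1, it is in state S1): it can fly.
By R9 (it can fly): it has attribute M.
By R15 (it carries flag G, it is classified as K1): it is classified as L.
By R32 (it is classified as L, it has attribute Z1): it is tagged P1.
By R19 (it is tagged P1, it meets criterion V): it is tagged J.
By R2 (it is tagged J, it has gills): it is in state G1.
By R10 (it is in state G1, it has attribute M): it has attribute S.
By R11 (it has attribute S): it carries flag L1.
By R1 (it carries flag L1): it is classified as E1.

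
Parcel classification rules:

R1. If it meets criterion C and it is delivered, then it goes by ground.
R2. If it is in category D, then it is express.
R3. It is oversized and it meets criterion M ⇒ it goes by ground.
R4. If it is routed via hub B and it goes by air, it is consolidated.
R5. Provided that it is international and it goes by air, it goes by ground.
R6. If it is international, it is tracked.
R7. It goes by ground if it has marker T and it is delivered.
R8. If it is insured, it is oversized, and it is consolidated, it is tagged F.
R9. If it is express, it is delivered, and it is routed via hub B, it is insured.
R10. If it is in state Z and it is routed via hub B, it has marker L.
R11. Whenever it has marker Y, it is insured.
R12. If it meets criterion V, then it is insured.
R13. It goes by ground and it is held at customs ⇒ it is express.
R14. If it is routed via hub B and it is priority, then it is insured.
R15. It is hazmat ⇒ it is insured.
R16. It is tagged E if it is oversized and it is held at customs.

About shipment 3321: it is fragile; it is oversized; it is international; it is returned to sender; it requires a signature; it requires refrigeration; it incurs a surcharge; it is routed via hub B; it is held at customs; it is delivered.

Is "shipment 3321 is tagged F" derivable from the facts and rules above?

Forward chaining from the given facts derives: is tracked, is tagged E.
The only rule concluding "it is tagged F" is R8, which needs "it is insured"; that is never established.

No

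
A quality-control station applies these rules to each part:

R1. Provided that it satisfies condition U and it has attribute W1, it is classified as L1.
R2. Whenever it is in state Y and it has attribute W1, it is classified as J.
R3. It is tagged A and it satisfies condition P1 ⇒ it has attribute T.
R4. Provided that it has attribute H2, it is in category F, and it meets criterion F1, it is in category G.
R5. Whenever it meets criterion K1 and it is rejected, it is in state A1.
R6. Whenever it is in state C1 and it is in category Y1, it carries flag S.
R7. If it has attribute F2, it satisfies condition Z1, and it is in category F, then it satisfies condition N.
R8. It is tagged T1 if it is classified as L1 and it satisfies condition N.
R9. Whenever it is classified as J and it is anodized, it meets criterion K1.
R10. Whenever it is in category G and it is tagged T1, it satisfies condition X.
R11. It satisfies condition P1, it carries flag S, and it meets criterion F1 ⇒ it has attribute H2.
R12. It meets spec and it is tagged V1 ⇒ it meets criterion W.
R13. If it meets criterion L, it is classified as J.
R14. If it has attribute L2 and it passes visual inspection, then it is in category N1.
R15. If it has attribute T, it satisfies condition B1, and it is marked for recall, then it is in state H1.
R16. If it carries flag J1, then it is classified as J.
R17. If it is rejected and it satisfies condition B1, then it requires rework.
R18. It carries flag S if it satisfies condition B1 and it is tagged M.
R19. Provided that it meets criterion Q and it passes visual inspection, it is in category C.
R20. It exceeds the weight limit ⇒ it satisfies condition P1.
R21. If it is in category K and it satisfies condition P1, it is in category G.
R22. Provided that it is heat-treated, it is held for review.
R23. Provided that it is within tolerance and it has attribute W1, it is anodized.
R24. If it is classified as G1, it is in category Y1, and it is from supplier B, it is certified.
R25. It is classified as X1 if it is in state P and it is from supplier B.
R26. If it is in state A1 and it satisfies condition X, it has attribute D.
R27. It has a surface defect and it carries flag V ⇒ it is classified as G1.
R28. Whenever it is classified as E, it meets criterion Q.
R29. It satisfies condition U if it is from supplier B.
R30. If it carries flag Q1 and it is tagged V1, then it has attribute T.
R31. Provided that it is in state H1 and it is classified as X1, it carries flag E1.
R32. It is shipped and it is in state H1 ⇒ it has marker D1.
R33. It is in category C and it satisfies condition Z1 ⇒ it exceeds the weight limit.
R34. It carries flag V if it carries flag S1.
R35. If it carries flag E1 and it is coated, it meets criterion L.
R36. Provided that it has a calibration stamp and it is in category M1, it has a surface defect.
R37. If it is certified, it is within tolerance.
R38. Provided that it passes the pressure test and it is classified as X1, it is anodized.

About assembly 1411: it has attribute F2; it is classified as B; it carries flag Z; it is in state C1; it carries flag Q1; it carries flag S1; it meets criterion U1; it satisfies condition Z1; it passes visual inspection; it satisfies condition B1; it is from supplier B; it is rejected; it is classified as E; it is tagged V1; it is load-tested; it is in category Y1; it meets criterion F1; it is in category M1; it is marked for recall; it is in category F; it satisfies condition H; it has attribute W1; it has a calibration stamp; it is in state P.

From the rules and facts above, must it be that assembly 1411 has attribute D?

No

Forward chaining from the given facts derives: carries flag S, satisfies condition N, requires rework, is classified as X1, meets criterion Q, satisfies condition U, has attribute T, carries flag V, has a surface defect, is classified as L1, is tagged T1, is in state H1, is in category C, is classified as G1, carries flag E1, exceeds the weight limit, satisfies condition P1, is certified, is within tolerance, has attribute H2, is anodized, is in category G, satisfies condition X.
The only rule concluding "it has attribute D" is R26, which needs "it is in state A1"; that is never established.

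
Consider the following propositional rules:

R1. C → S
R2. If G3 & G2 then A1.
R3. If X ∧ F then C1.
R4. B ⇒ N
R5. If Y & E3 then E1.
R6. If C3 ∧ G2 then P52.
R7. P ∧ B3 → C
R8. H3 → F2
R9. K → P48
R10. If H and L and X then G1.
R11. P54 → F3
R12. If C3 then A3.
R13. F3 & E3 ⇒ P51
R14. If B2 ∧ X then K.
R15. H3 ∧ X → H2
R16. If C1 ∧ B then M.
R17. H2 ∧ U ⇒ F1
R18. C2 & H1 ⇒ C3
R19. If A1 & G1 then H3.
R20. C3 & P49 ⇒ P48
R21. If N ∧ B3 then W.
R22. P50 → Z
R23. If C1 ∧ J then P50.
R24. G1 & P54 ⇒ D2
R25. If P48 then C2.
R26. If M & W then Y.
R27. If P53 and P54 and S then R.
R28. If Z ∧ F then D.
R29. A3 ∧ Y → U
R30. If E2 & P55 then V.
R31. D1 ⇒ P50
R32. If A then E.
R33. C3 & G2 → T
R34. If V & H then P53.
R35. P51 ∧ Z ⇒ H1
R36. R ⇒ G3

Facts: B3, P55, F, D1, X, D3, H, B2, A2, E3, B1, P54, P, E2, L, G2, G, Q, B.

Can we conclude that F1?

Yes

C1  (by R3: X, F)
N  (by R4: B)
C  (by R7: P, B3)
G1  (by R10: H, L, X)
F3  (by R11: P54)
P51  (by R13: F3, E3)
K  (by R14: B2, X)
M  (by R16: C1, B)
W  (by R21: N, B3)
Y  (by R26: M, W)
V  (by R30: E2, P55)
P50  (by R31: D1)
P53  (by R34: V, H)
S  (by R1: C)
P48  (by R9: K)
Z  (by R22: P50)
C2  (by R25: P48)
R  (by R27: P53, P54, S)
H1  (by R35: P51, Z)
G3  (by R36: R)
A1  (by R2: G3, G2)
C3  (by R18: C2, H1)
H3  (by R19: A1, G1)
A3  (by R12: C3)
H2  (by R15: H3, X)
U  (by R29: A3, Y)
F1  (by R17: H2, U)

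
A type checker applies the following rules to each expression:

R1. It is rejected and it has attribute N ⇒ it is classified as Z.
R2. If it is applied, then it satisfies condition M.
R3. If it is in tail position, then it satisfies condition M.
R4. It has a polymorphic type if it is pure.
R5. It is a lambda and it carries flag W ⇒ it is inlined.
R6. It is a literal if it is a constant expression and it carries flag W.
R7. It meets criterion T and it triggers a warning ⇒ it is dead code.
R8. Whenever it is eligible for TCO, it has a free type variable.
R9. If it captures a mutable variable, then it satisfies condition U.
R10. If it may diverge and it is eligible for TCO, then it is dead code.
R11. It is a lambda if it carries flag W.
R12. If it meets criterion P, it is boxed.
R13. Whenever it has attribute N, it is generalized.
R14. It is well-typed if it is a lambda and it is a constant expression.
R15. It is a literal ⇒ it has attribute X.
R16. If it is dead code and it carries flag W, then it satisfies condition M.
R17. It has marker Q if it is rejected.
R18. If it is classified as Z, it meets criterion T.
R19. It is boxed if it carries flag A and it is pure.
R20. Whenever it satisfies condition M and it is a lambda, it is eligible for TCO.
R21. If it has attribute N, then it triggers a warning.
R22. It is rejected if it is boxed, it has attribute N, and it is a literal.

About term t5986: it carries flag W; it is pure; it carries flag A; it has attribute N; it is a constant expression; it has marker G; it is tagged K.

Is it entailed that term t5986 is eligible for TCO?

Yes

By R6 (it is a constant expression, it carries flag W): it is a literal.
By R11 (it carries flag W): it is a lambda.
By R19 (it carries flag A, it is pure): it is boxed.
By R21 (it has attribute N): it triggers a warning.
By R22 (it is boxed, it has attribute N, it is a literal): it is rejected.
By R1 (it is rejected, it has attribute N): it is classified as Z.
By R18 (it is classified as Z): it meets criterion T.
By R7 (it meets criterion T, it triggers a warning): it is dead code.
By R16 (it is dead code, it carries flag W): it satisfies condition M.
By R20 (it satisfies condition M, it is a lambda): it is eligible for TCO.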